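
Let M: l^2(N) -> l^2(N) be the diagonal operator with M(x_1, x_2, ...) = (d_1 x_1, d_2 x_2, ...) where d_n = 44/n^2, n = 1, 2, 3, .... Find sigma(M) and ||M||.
sigma(M) = {44/n^2 : n ≥ 1} ∪ {0}; ||M|| = 44

A bounded diagonal operator on l^2 with diagonal entries d_n has spectrum equal to the closure of {d_n : n ≥ 1}: every d_n is an eigenvalue (with eigenvector e_n), so {d_n} ⊂ sigma(M); the spectrum is closed, so its closure is too; and for lambda not in the closure, (M - lambda I) has bounded inverse (the diagonal entries 1/(d_n - lambda) are bounded). For our sequence d_n = 44/n^2, n = 1, 2, 3, ...:
  - {d_n} = {44/n^2 : n ≥ 1}; the only limit point is 0
  - closure = {44/n^2 : n ≥ 1} ∪ {0}
For the norm: a diagonal operator has ||M|| = sup_n |d_n|. Here d_n = 44/n^2 is positive and decreasing, so sup_n |d_n| = d_1 = 44. So ||M|| = 44.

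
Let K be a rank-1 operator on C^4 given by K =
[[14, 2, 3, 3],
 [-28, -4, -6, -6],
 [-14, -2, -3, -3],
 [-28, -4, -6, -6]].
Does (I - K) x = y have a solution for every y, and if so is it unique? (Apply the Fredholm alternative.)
(I - K) is singular (det(I - K) = 0, i.e. 1 ∈ sigma(K)). (I - K) x = y is solvable iff y ⊥ ker((I - K)^*) = span{(14, 2, 3, 3)}, i.e. iff 14y_1 + 2y_2 + 3y_3 + 3y_4 = 0. When solvable, the solutions are x = y + c·(1, -2, -1, -2), c arbitrary (ker(I - K) = span{(1, -2, -1, -2)}, dimension 1).

K has rank 1, so it is an outer product K = u v^T: every row of K is a multiple of one row vector. Reading off the entries, u = (1, -2, -1, -2) and v = (14, 2, 3, 3) (row i of K equals u_i·v^T). A rank-one matrix u v^T satisfies K u = u (v·u) and kills the (3)-dimensional subspace v^⊥, so its characteristic polynomial is lambda^3 (lambda - v·u) with v·u = tr K = 1. Hence the eigenvalues of I - K are 1 (multiplicity 3) and 1 - (1) = 0, so det(I - K) = 0. (Direct check: I - K =
[[-13, -2, -3, -3],
 [28, 5, 6, 6],
 [14, 2, 4, 3],
 [28, 4, 6, 7]]
has determinant 0.) So 1 is an eigenvalue of K and (I - K) is not invertible. The finite-dimensional Fredholm alternative says: either (I - K) is invertible, or ker(I - K) ≠ {0} and then range(I - K) = ker((I - K)^*)^⊥, with dim ker(I - K) = dim ker((I - K)^*). We are in the second case, so we need both kernels. Kernel of I - K: (I - K) u = u - u (v·u) = u - u = 0, so ker(I - K) = span{u} = span{(1, -2, -1, -2)} (it is exactly 1-dimensional because rank(I - K) = 3). Kernel of the adjoint: K is real, so (I - K)^* = I - K^T = I - v u^T, and (I - v u^T) v = v - v (u·v) = 0; hence ker((I - K)^*) = span{v} = span{(14, 2, 3, 3)}. Therefore (I - K) x = y is solvable iff <y, v> = 0, i.e. iff 14y_1 + 2y_2 + 3y_3 + 3y_4 = 0. When this holds, K y = u (v·y) = 0, so (I - K) y = y and x = y is a particular solution; the full solution set is the line x = y + c·u = y + c·(1, -2, -1, -2), c ∈ C.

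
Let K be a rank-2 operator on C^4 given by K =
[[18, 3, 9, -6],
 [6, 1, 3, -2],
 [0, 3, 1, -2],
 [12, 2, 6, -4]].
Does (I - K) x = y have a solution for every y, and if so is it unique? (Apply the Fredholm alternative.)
(I - K) is invertible (det(I - K) = 3 ≠ 0), so for every y in C^4 the equation (I - K) x = y has a unique solution.

K has rank 2 and factors as K = U V^T = u1 v1^T + u2 v2^T with u1 = (3, 1, 1, 2), v1 = (3, 2, 2, -2), u2 = (-3, -1, 1, -2), v2 = (-3, 1, -1, 0) (multiplying out reproduces the displayed K). The nonzero eigenvalues of U V^T coincide with those of the 2 x 2 matrix G = V^T U = [[v1·u1, v1·u2], [v2·u1, v2·u2]] = [[9, -5], [-9, 7]], and by the Sylvester determinant identity det(I_4 - U V^T) = det(I_2 - V^T U) = det([[-8, 5], [9, -6]]) = (-8)(-6) - (5)(9) = 3. (Direct check: I - K =
[[-17, -3, -9, 6],
 [-6, 0, -3, 2],
 [0, -3, 0, 2],
 [-12, -2, -6, 5]]
has determinant 3.) The finite-dimensional Fredholm alternative says: either (I - K) is invertible, or ker(I - K) ≠ {0} and then range(I - K) = ker((I - K)^*)^⊥, with dim ker(I - K) = dim ker((I - K)^*). Since det(I - K) ≠ 0, 1 is not an eigenvalue of K and ker(I - K) = {0}, so we are in the first case: for every y there is a unique x = (I - K)^(-1) y. (Explicitly, by the Woodbury identity, (I - U V^T)^(-1) = I + U (I_2 - G)^(-1) V^T.)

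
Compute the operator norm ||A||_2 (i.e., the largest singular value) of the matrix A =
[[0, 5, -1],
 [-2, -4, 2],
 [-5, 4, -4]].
||A||_2 ≈ 8.9339 (= sqrt(largest eigenvalue of A^T A))

||A||_2 = sigma_max(A) = sqrt(lambda_max(A^T A)). Form the symmetric matrix M = A^T A =
[[29, -12, 16],
 [-12, 57, -29],
 [16, -29, 21]].
Its characteristic polynomial (trace, sum of principal 2x2 minors, determinant of M give the coefficients) is
  p(λ) = det(λ I - M) = λ^3 - 107λ^2 + 2218λ - 3844.
No integer candidate from the rational root theorem (±divisors of 3844) is a root, so the roots are irrational. The cubic discriminant is Δ = 9863451700 > 0, so there are three distinct real roots. p(1) = -1732 and p(2) = 172 have opposite signs, so a root lies in (1, 2); Newton's method refines it to λ ≈ 1.9051. p(25) = 356 and p(26) = -932 have opposite signs, so a root lies in (25, 26); Newton's method refines it to λ ≈ 25.2812. p(79) = -3370 and p(80) = 796 have opposite signs, so a root lies in (79, 80); Newton's method refines it to λ ≈ 79.8137. Check (Vieta): the three roots sum to 107, matching tr M = 107.
So the eigenvalues of A^T A are ≈ 1.9051, 25.2812, 79.8137 (all ≥ 0, as they must be for A^T A). The largest is λ_max ≈ 79.8137, hence ||A||_2 = sqrt(λ_max) ≈ 8.9339.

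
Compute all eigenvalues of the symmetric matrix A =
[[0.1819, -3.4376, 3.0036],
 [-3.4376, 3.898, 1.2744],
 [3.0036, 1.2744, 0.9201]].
sigma(A) ≈ {-4, 3, 6}

A is real symmetric, so its spectrum consists of real eigenvalues. Expanding the characteristic polynomial of the displayed matrix gives
  det(λ I - A) = p(λ) = λ^3 + (-5)λ^2 + (-18)λ + (71.999).
Solving p(λ) = 0 yields eigenvalues ≈ -4, 3, 6. (A is shown rounded to 4 decimals, so these recover the underlying integer eigenvalues to within that precision.)
Verification: the trace of A = 5 equals the sum of eigenvalues 5, and det(A) ≈ -71.9990 matches the eigenvalue product -72.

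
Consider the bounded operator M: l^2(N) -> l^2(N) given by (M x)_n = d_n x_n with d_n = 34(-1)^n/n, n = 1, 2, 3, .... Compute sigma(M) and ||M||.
sigma(M) = {34(-1)^n/n : n ≥ 1} ∪ {0}; ||M|| = 34

A bounded diagonal operator on l^2 with diagonal entries d_n has spectrum equal to the closure of {d_n : n ≥ 1}: every d_n is an eigenvalue (with eigenvector e_n), so {d_n} ⊂ sigma(M); the spectrum is closed, so its closure is too; and for lambda not in the closure, (M - lambda I) has bounded inverse (the diagonal entries 1/(d_n - lambda) are bounded). For our sequence d_n = 34(-1)^n/n, n = 1, 2, 3, ...:
  - {d_n} = {34(-1)^n/n : n ≥ 1}; the only limit point is 0
  - closure = {34(-1)^n/n : n ≥ 1} ∪ {0}
For the norm: a diagonal operator has ||M|| = sup_n |d_n|. Here |d_n| = 34/n is decreasing, so sup_n |d_n| = |d_1| = 34. So ||M|| = 34.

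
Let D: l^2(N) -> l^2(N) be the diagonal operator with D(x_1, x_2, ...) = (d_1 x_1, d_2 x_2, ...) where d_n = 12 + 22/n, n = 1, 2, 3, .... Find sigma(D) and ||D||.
sigma(D) = {12 + 22/n : n ≥ 1} ∪ {12}; ||D|| = 34

A bounded diagonal operator on l^2 with diagonal entries d_n has spectrum equal to the closure of {d_n : n ≥ 1}: every d_n is an eigenvalue (with eigenvector e_n), so {d_n} ⊂ sigma(D); the spectrum is closed, so its closure is too; and for lambda not in the closure, (D - lambda I) has bounded inverse (the diagonal entries 1/(d_n - lambda) are bounded). For our sequence d_n = 12 + 22/n, n = 1, 2, 3, ...:
  - {d_n} = {12 + 22/n : n ≥ 1}; the only limit point is 12
  - closure = {12 + 22/n : n ≥ 1} ∪ {12}
For the norm: a diagonal operator has ||D|| = sup_n |d_n|. Here d_n = 12 + 22/n is positive and decreasing, so sup_n |d_n| = d_1 = 12 + 22 = 34. So ||D|| = 34.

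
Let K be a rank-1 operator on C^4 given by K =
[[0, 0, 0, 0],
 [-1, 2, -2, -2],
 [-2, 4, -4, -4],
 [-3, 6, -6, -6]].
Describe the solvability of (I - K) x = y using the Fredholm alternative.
(I - K) is invertible (det(I - K) = 9 ≠ 0), so for every y in C^4 the equation (I - K) x = y has a unique solution.

K has rank 1, so it is an outer product K = u v^T: every row of K is a multiple of one row vector. Reading off the entries, u = (0, 1, 2, 3) and v = (-1, 2, -2, -2) (row i of K equals u_i·v^T). A rank-one matrix u v^T satisfies K u = u (v·u) and kills the (3)-dimensional subspace v^⊥, so its characteristic polynomial is lambda^3 (lambda - v·u) with v·u = tr K = -8. Hence the eigenvalues of I - K are 1 (multiplicity 3) and 1 - (-8) = 9, so det(I - K) = 9. (Direct check: I - K =
[[1, 0, 0, 0],
 [1, -1, 2, 2],
 [2, -4, 5, 4],
 [3, -6, 6, 7]]
has determinant 9.) The finite-dimensional Fredholm alternative says: either (I - K) is invertible, or ker(I - K) ≠ {0} and then range(I - K) = ker((I - K)^*)^⊥, with dim ker(I - K) = dim ker((I - K)^*). Since det(I - K) ≠ 0, 1 is not an eigenvalue of K and ker(I - K) = {0}, so we are in the first case: for every y there is a unique x = (I - K)^(-1) y. Explicitly, by the Sherman–Morrison formula, (I - u v^T)^(-1) = I + u v^T/(1 - v·u), i.e. (I - K)^(-1) = I + K/(9).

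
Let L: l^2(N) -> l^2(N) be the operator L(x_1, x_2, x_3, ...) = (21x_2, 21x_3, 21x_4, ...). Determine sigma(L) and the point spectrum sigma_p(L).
sigma(L) = closed disk {z in C : |z| ≤ 21}; sigma_p(L) = open disk {z in C : |z| < 21}

Note L = 21·V where V is the unit left shift (V x)_k = x_{k+1}; so sigma(L) = 21·sigma(V) and ||L|| = 21||V||. ||L x||^2 = 441sum_{k≥2} |x_k|^2 ≤ 441||x||^2, with equality on {x : x_1 = 0}, so ||L|| = 21. For any lambda with |lambda| < 21, set r = lambda/21 (|r| < 1); the vector x = (1, r, r^2, ...) is in l^2 and satisfies L x = 21(r, r^2, ...) = lambda x, so lambda is an eigenvalue. On the boundary |lambda| = 21 the geometric series diverges, so no l^2 eigenvector exists, but these lambda lie in the approximate point spectrum. Hence sigma(L) is the closed disk of radius 21 and sigma_p(L) is the open disk.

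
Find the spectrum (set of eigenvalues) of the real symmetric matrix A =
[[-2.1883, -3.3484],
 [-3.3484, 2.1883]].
sigma(A) ≈ {-4, 4}

A is real symmetric, so its spectrum consists of real eigenvalues. Expanding the characteristic polynomial of the displayed matrix gives
  det(λ I - A) = p(λ) = λ^2 + (0)λ + (-16).
Solving p(λ) = 0 yields eigenvalues ≈ -4, 4. (A is shown rounded to 4 decimals, so these recover the underlying integer eigenvalues to within that precision.)
Verification: the trace of A = 0 equals the sum of eigenvalues 0, and det(A) ≈ -16.0004 matches the eigenvalue product -16.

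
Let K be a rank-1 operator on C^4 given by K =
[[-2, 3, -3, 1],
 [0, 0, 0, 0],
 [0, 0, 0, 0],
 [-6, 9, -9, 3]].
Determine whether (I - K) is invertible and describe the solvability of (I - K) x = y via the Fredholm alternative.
(I - K) is singular (det(I - K) = 0, i.e. 1 ∈ sigma(K)). (I - K) x = y is solvable iff y ⊥ ker((I - K)^*) = span{(-2, 3, -3, 1)}, i.e. iff -2y_1 + 3y_2 - 3y_3 + y_4 = 0. When solvable, the solutions are x = y + c·(1, 0, 0, 3), c arbitrary (ker(I - K) = span{(1, 0, 0, 3)}, dimension 1).

K has rank 1, so it is an outer product K = u v^T: every row of K is a multiple of one row vector. Reading off the entries, u = (1, 0, 0, 3) and v = (-2, 3, -3, 1) (row i of K equals u_i·v^T). A rank-one matrix u v^T satisfies K u = u (v·u) and kills the (3)-dimensional subspace v^⊥, so its characteristic polynomial is lambda^3 (lambda - v·u) with v·u = tr K = 1. Hence the eigenvalues of I - K are 1 (multiplicity 3) and 1 - (1) = 0, so det(I - K) = 0. (Direct check: I - K =
[[3, -3, 3, -1],
 [0, 1, 0, 0],
 [0, 0, 1, 0],
 [6, -9, 9, -2]]
has determinant 0.) So 1 is an eigenvalue of K and (I - K) is not invertible. The finite-dimensional Fredholm alternative says: either (I - K) is invertible, or ker(I - K) ≠ {0} and then range(I - K) = ker((I - K)^*)^⊥, with dim ker(I - K) = dim ker((I - K)^*). We are in the second case, so we need both kernels. Kernel of I - K: (I - K) u = u - u (v·u) = u - u = 0, so ker(I - K) = span{u} = span{(1, 0, 0, 3)} (it is exactly 1-dimensional because rank(I - K) = 3). Kernel of the adjoint: K is real, so (I - K)^* = I - K^T = I - v u^T, and (I - v u^T) v = v - v (u·v) = 0; hence ker((I - K)^*) = span{v} = span{(-2, 3, -3, 1)}. Therefore (I - K) x = y is solvable iff <y, v> = 0, i.e. iff -2y_1 + 3y_2 - 3y_3 + y_4 = 0. When this holds, K y = u (v·y) = 0, so (I - K) y = y and x = y is a particular solution; the full solution set is the line x = y + c·u = y + c·(1, 0, 0, 3), c ∈ C.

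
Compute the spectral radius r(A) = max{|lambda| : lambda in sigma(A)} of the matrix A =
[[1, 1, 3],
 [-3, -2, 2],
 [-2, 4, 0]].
r(A) ≈ 4.3703

The eigenvalues of A are the roots of its characteristic polynomial. With M = A (coefficients from the trace, the sum of principal 2x2 minors, and det A):
  p(λ) = det(λ I - M) = λ^3 + λ^2 - λ + 60.
No integer candidate from the rational root theorem (±divisors of 60) is a root, so the roots are irrational. The cubic discriminant is Δ = -98515 < 0, so there is one real root and a complex-conjugate pair. p(-5) = -35 and p(-4) = 16 have opposite signs, so a root lies in (-5, -4); Newton's method refines it to λ ≈ -4.3703. Dividing out (λ - (-4.3703)) leaves approximately λ^2 - 3.3703λ + 13.7291. For λ^2 - 3.3703λ + 13.7291 the discriminant is -43.5575. It is negative, so the remaining roots are the complex-conjugate pair λ ≈ 1.6851 ± 3.2999i. Their product equals the constant term, so |λ|^2 ≈ 13.7291 and |λ| ≈ 3.7053.
Thus the eigenvalues (to 4 decimals) are -4.3703 (modulus 4.3703); 1.6851 ± 3.2999i (modulus 3.7053). The spectral radius is the largest modulus: r(A) ≈ 4.3703. (Cross-check: r(A) ≤ ||A||_2 ≈ 4.603; equality holds whenever A is normal, though it can also hold for some non-normal A.)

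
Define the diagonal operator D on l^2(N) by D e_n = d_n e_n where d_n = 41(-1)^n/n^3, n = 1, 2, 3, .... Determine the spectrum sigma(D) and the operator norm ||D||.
sigma(D) = {41(-1)^n/n^3 : n ≥ 1} ∪ {0}; ||D|| = 41

A bounded diagonal operator on l^2 with diagonal entries d_n has spectrum equal to the closure of {d_n : n ≥ 1}: every d_n is an eigenvalue (with eigenvector e_n), so {d_n} ⊂ sigma(D); the spectrum is closed, so its closure is too; and for lambda not in the closure, (D - lambda I) has bounded inverse (the diagonal entries 1/(d_n - lambda) are bounded). For our sequence d_n = 41(-1)^n/n^3, n = 1, 2, 3, ...:
  - {d_n} = {41(-1)^n/n^3 : n ≥ 1}; the only limit point is 0
  - closure = {41(-1)^n/n^3 : n ≥ 1} ∪ {0}
For the norm: a diagonal operator has ||D|| = sup_n |d_n|. Here |d_n| = 41/n^3 is decreasing, so sup_n |d_n| = |d_1| = 41. So ||D|| = 41.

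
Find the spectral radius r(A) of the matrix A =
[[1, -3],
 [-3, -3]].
r(A) = (2 + sqrt(52))/2 ≈ 4.6056

The eigenvalues of A are the roots of its characteristic polynomial. With M = A (coefficients from the trace and determinant):
  p(λ) = det(λ I - M) = λ^2 + 2λ - 12.
For λ^2 + 2λ - 12 the discriminant is 52. It is nonnegative but not a perfect square, so the roots are real and irrational: λ = (-2 ± sqrt(52))/2 ≈ 2.6056, -4.6056.
Thus the eigenvalues (to 4 decimals) are 2.6056 (modulus 2.6056); -4.6056 (modulus 4.6056). The spectral radius is the largest modulus: r(A) = (2 + sqrt(52))/2 ≈ 4.6056. (Cross-check: r(A) ≤ ||A||_2 ≈ 4.6056; equality holds whenever A is normal, though it can also hold for some non-normal A.)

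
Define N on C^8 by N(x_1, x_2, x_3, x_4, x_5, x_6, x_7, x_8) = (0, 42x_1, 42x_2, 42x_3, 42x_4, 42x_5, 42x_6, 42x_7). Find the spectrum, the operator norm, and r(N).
sigma(N) = {0}; ||N|| = 42; r(N) = 0. (N is nilpotent with N^8 = 0.)

On C^8, N is a strictly lower-triangular matrix with 42 on the subdiagonal and zeros elsewhere, so its characteristic polynomial is lambda^8 and every eigenvalue is 0: sigma(N) = {0}. For the operator norm, N e_i = 42e_{i+1} for i = 1, ..., 7 and N e_8 = 0, so the singular values of N are 42 (with multiplicity 7) and 0; hence ||N|| = 42. The spectral radius r(N) = max|lambda| = 0. Note ||N|| > r(N) — characteristic of non-normal nilpotent operators. Indeed N^8 = 0.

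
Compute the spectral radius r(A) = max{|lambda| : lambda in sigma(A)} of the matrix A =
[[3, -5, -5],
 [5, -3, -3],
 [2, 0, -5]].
r(A) ≈ 4.6172

The eigenvalues of A are the roots of its characteristic polynomial. With M = A (coefficients from the trace, the sum of principal 2x2 minors, and det A):
  p(λ) = det(λ I - M) = λ^3 + 5λ^2 + 26λ + 80.
No integer candidate from the rational root theorem (±divisors of 80) is a root, so the roots are irrational. The cubic discriminant is Δ = -79004 < 0, so there is one real root and a complex-conjugate pair. p(-4) = -8 and p(-3) = 20 have opposite signs, so a root lies in (-4, -3); Newton's method refines it to λ ≈ -3.7525. Dividing out (λ - (-3.7525)) leaves approximately λ^2 + 1.2475λ + 21.3189. For λ^2 + 1.2475λ + 21.3189 the discriminant is -83.7193. It is negative, so the remaining roots are the complex-conjugate pair λ ≈ -0.6237 ± 4.5749i. Their product equals the constant term, so |λ|^2 ≈ 21.3189 and |λ| ≈ 4.6172.
Thus the eigenvalues (to 4 decimals) are -3.7525 (modulus 3.7525); -0.6237 ± 4.5749i (modulus 4.6172). The spectral radius is the largest modulus: r(A) ≈ 4.6172. (Cross-check: r(A) ≤ ||A||_2 ≈ 10.7293; equality holds whenever A is normal, though it can also hold for some non-normal A.)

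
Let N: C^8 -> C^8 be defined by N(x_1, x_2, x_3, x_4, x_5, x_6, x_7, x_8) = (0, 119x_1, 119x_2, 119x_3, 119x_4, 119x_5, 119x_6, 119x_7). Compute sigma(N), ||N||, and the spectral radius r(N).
sigma(N) = {0}; ||N|| = 119; r(N) = 0. (N is nilpotent with N^8 = 0.)

On C^8, N is a strictly lower-triangular matrix with 119 on the subdiagonal and zeros elsewhere, so its characteristic polynomial is lambda^8 and every eigenvalue is 0: sigma(N) = {0}. For the operator norm, N e_i = 119e_{i+1} for i = 1, ..., 7 and N e_8 = 0, so the singular values of N are 119 (with multiplicity 7) and 0; hence ||N|| = 119. The spectral radius r(N) = max|lambda| = 0. Note ||N|| > r(N) — characteristic of non-normal nilpotent operators. Indeed N^8 = 0.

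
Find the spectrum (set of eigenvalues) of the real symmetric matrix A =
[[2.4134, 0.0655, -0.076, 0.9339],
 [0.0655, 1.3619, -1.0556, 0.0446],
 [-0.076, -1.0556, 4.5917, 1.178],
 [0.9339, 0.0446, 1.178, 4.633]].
sigma(A) ≈ {1, 2, 4, 6}

A is real symmetric, so its spectrum consists of real eigenvalues. Expanding the characteristic polynomial of the displayed matrix gives
  det(λ I - A) = p(λ) = λ^4 + (-13)λ^3 + (56)λ^2 + (-92)λ + (48).
Solving p(λ) = 0 yields eigenvalues ≈ 1, 2, 4, 6. (A is shown rounded to 4 decimals, so these recover the underlying integer eigenvalues to within that precision.)
Verification: the trace of A = 13 equals the sum of eigenvalues 13, and det(A) ≈ 47.9995 matches the eigenvalue product 48.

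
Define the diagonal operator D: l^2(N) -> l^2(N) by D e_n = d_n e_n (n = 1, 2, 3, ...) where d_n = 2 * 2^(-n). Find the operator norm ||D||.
||D|| = 1 (attained at n = 1)

For D diagonal, ||D|| = sup_n |d_n|. The sequence d_n = 2 * 2^(-n) is positive and strictly decreasing (ratio 2^(-1) < 1), so the supremum is d_1 = 2/2 = 1. Hence ||D|| = 1.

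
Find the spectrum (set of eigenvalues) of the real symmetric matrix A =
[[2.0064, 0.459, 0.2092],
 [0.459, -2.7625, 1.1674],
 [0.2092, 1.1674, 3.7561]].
sigma(A) ≈ {-3, 2, 4}

A is real symmetric, so its spectrum consists of real eigenvalues. Expanding the characteristic polynomial of the displayed matrix gives
  det(λ I - A) = p(λ) = λ^3 + (-3)λ^2 + (-10)λ + (24).
Solving p(λ) = 0 yields eigenvalues ≈ -3, 2, 4. (A is shown rounded to 4 decimals, so these recover the underlying integer eigenvalues to within that precision.)
Verification: the trace of A = 3 equals the sum of eigenvalues 3, and det(A) ≈ -23.9995 matches the eigenvalue product -24.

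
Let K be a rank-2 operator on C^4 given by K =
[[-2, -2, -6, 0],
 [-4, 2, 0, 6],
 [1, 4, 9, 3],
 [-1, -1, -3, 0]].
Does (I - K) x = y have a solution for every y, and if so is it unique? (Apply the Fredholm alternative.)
(I - K) is invertible (det(I - K) = 1 ≠ 0), so for every y in C^4 the equation (I - K) x = y has a unique solution.

K has rank 2 and factors as K = U V^T = u1 v1^T + u2 v2^T with u1 = (0, 2, 1, 0), v1 = (-2, 1, 0, 3), u2 = (2, 0, -3, 1), v2 = (-1, -1, -3, 0) (multiplying out reproduces the displayed K). The nonzero eigenvalues of U V^T coincide with those of the 2 x 2 matrix G = V^T U = [[v1·u1, v1·u2], [v2·u1, v2·u2]] = [[2, -1], [-5, 7]], and by the Sylvester determinant identity det(I_4 - U V^T) = det(I_2 - V^T U) = det([[-1, 1], [5, -6]]) = (-1)(-6) - (1)(5) = 1. (Direct check: I - K =
[[3, 2, 6, 0],
 [4, -1, 0, -6],
 [-1, -4, -8, -3],
 [1, 1, 3, 1]]
has determinant 1.) The finite-dimensional Fredholm alternative says: either (I - K) is invertible, or ker(I - K) ≠ {0} and then range(I - K) = ker((I - K)^*)^⊥, with dim ker(I - K) = dim ker((I - K)^*). Since det(I - K) ≠ 0, 1 is not an eigenvalue of K and ker(I - K) = {0}, so we are in the first case: for every y there is a unique x = (I - K)^(-1) y. (Explicitly, by the Woodbury identity, (I - U V^T)^(-1) = I + U (I_2 - G)^(-1) V^T.)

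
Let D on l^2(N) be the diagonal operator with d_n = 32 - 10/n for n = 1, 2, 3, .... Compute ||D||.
||D|| = 32

For a diagonal operator on l^2 with entries d_n, ||D|| = sup_n |d_n|. Here d_1 = 22, d_2 = 27, ..., and d_n = 32 - 10/n increases monotonically toward 32. All terms lie in [22, 32), so |d_n| = d_n and the supremum is the limit 32, which is not attained by any individual d_n. Hence ||D|| = 32.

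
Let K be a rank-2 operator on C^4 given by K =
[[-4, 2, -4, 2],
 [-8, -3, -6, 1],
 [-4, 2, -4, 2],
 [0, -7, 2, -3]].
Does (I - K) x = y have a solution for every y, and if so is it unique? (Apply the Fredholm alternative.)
(I - K) is invertible (det(I - K) = 103 ≠ 0), so for every y in C^4 the equation (I - K) x = y has a unique solution.

K has rank 2 and factors as K = U V^T = u1 v1^T + u2 v2^T with u1 = (-2, -3, -2, 1), v1 = (3, 2, 2, 0), u2 = (2, 1, 2, -3), v2 = (1, 3, 0, 1) (multiplying out reproduces the displayed K). The nonzero eigenvalues of U V^T coincide with those of the 2 x 2 matrix G = V^T U = [[v1·u1, v1·u2], [v2·u1, v2·u2]] = [[-16, 12], [-10, 2]], and by the Sylvester determinant identity det(I_4 - U V^T) = det(I_2 - V^T U) = det([[17, -12], [10, -1]]) = (17)(-1) - (-12)(10) = 103. (Direct check: I - K =
[[5, -2, 4, -2],
 [8, 4, 6, -1],
 [4, -2, 5, -2],
 [0, 7, -2, 4]]
has determinant 103.) The finite-dimensional Fredholm alternative says: either (I - K) is invertible, or ker(I - K) ≠ {0} and then range(I - K) = ker((I - K)^*)^⊥, with dim ker(I - K) = dim ker((I - K)^*). Since det(I - K) ≠ 0, 1 is not an eigenvalue of K and ker(I - K) = {0}, so we are in the first case: for every y there is a unique x = (I - K)^(-1) y. (Explicitly, by the Woodbury identity, (I - U V^T)^(-1) = I + U (I_2 - G)^(-1) V^T.)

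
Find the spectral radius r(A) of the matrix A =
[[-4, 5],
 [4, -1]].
r(A) = (5 + sqrt(89))/2 ≈ 7.217

The eigenvalues of A are the roots of its characteristic polynomial. With M = A (coefficients from the trace and determinant):
  p(λ) = det(λ I - M) = λ^2 + 5λ - 16.
For λ^2 + 5λ - 16 the discriminant is 89. It is nonnegative but not a perfect square, so the roots are real and irrational: λ = (-5 ± sqrt(89))/2 ≈ 2.217, -7.217.
Thus the eigenvalues (to 4 decimals) are 2.217 (modulus 2.217); -7.217 (modulus 7.217). The spectral radius is the largest modulus: r(A) = (5 + sqrt(89))/2 ≈ 7.217. (Cross-check: r(A) ≤ ||A||_2 ≈ 7.2929; equality holds whenever A is normal, though it can also hold for some non-normal A.)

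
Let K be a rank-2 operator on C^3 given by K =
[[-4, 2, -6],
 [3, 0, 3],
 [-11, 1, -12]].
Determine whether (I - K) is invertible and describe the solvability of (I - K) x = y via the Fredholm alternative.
(I - K) is invertible (det(I - K) = -10 ≠ 0), so for every y in C^3 the equation (I - K) x = y has a unique solution.

K has rank 2 and factors as K = U V^T = u1 v1^T + u2 v2^T with u1 = (-2, 0, -1), v1 = (2, -1, 3), u2 = (0, -1, 3), v2 = (-3, 0, -3) (multiplying out reproduces the displayed K). The nonzero eigenvalues of U V^T coincide with those of the 2 x 2 matrix G = V^T U = [[v1·u1, v1·u2], [v2·u1, v2·u2]] = [[-7, 10], [9, -9]], and by the Sylvester determinant identity det(I_3 - U V^T) = det(I_2 - V^T U) = det([[8, -10], [-9, 10]]) = (8)(10) - (-10)(-9) = -10. (Direct check: I - K =
[[5, -2, 6],
 [-3, 1, -3],
 [11, -1, 13]]
has determinant -10.) The finite-dimensional Fredholm alternative says: either (I - K) is invertible, or ker(I - K) ≠ {0} and then range(I - K) = ker((I - K)^*)^⊥, with dim ker(I - K) = dim ker((I - K)^*). Since det(I - K) ≠ 0, 1 is not an eigenvalue of K and ker(I - K) = {0}, so we are in the first case: for every y there is a unique x = (I - K)^(-1) y. (Explicitly, by the Woodbury identity, (I - U V^T)^(-1) = I + U (I_2 - G)^(-1) V^T.)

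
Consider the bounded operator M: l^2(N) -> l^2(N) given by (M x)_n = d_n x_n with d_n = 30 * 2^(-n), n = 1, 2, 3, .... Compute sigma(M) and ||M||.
sigma(M) = {30 * 2^(-n) : n ≥ 1} ∪ {0}; ||M|| = 15

A bounded diagonal operator on l^2 with diagonal entries d_n has spectrum equal to the closure of {d_n : n ≥ 1}: every d_n is an eigenvalue (with eigenvector e_n), so {d_n} ⊂ sigma(M); the spectrum is closed, so its closure is too; and for lambda not in the closure, (M - lambda I) has bounded inverse (the diagonal entries 1/(d_n - lambda) are bounded). For our sequence d_n = 30 * 2^(-n), n = 1, 2, 3, ...:
  - {d_n} = {30 * 2^(-n) : n ≥ 1}; the only limit point is 0
  - closure = {30 * 2^(-n) : n ≥ 1} ∪ {0}
For the norm: a diagonal operator has ||M|| = sup_n |d_n|. Here d_n = 30 * 2^(-n) is positive and decreasing, so sup_n |d_n| = d_1 = 30/2 = 15. So ||M|| = 15.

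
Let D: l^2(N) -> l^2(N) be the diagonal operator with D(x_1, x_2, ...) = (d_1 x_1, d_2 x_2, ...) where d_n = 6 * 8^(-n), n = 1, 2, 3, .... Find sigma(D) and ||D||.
sigma(D) = {6 * 8^(-n) : n ≥ 1} ∪ {0}; ||D|| = 3/4

A bounded diagonal operator on l^2 with diagonal entries d_n has spectrum equal to the closure of {d_n : n ≥ 1}: every d_n is an eigenvalue (with eigenvector e_n), so {d_n} ⊂ sigma(D); the spectrum is closed, so its closure is too; and for lambda not in the closure, (D - lambda I) has bounded inverse (the diagonal entries 1/(d_n - lambda) are bounded). For our sequence d_n = 6 * 8^(-n), n = 1, 2, 3, ...:
  - {d_n} = {6 * 8^(-n) : n ≥ 1}; the only limit point is 0
  - closure = {6 * 8^(-n) : n ≥ 1} ∪ {0}
For the norm: a diagonal operator has ||D|| = sup_n |d_n|. Here d_n = 6 * 8^(-n) is positive and decreasing, so sup_n |d_n| = d_1 = 6/8 = 3/4. So ||D|| = 3/4.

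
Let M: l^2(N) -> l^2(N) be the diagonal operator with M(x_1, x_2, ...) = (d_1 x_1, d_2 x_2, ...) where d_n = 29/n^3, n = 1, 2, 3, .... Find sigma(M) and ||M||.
sigma(M) = {29/n^3 : n ≥ 1} ∪ {0}; ||M|| = 29

A bounded diagonal operator on l^2 with diagonal entries d_n has spectrum equal to the closure of {d_n : n ≥ 1}: every d_n is an eigenvalue (with eigenvector e_n), so {d_n} ⊂ sigma(M); the spectrum is closed, so its closure is too; and for lambda not in the closure, (M - lambda I) has bounded inverse (the diagonal entries 1/(d_n - lambda) are bounded). For our sequence d_n = 29/n^3, n = 1, 2, 3, ...:
  - {d_n} = {29/n^3 : n ≥ 1}; the only limit point is 0
  - closure = {29/n^3 : n ≥ 1} ∪ {0}
For the norm: a diagonal operator has ||M|| = sup_n |d_n|. Here d_n = 29/n^3 is positive and decreasing, so sup_n |d_n| = d_1 = 29. So ||M|| = 29.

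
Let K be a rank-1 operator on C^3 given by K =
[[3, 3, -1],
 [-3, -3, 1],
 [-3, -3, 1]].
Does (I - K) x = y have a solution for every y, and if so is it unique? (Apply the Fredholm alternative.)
(I - K) is singular (det(I - K) = 0, i.e. 1 ∈ sigma(K)). (I - K) x = y is solvable iff y ⊥ ker((I - K)^*) = span{(3, 3, -1)}, i.e. iff 3y_1 + 3y_2 - y_3 = 0. When solvable, the solutions are x = y + c·(1, -1, -1), c arbitrary (ker(I - K) = span{(1, -1, -1)}, dimension 1).

K has rank 1, so it is an outer product K = u v^T: every row of K is a multiple of one row vector. Reading off the entries, u = (1, -1, -1) and v = (3, 3, -1) (row i of K equals u_i·v^T). A rank-one matrix u v^T satisfies K u = u (v·u) and kills the (2)-dimensional subspace v^⊥, so its characteristic polynomial is lambda^2 (lambda - v·u) with v·u = tr K = 1. Hence the eigenvalues of I - K are 1 (multiplicity 2) and 1 - (1) = 0, so det(I - K) = 0. (Direct check: I - K =
[[-2, -3, 1],
 [3, 4, -1],
 [3, 3, 0]]
has determinant 0.) So 1 is an eigenvalue of K and (I - K) is not invertible. The finite-dimensional Fredholm alternative says: either (I - K) is invertible, or ker(I - K) ≠ {0} and then range(I - K) = ker((I - K)^*)^⊥, with dim ker(I - K) = dim ker((I - K)^*). We are in the second case, so we need both kernels. Kernel of I - K: (I - K) u = u - u (v·u) = u - u = 0, so ker(I - K) = span{u} = span{(1, -1, -1)} (it is exactly 1-dimensional because rank(I - K) = 2). Kernel of the adjoint: K is real, so (I - K)^* = I - K^T = I - v u^T, and (I - v u^T) v = v - v (u·v) = 0; hence ker((I - K)^*) = span{v} = span{(3, 3, -1)}. Therefore (I - K) x = y is solvable iff <y, v> = 0, i.e. iff 3y_1 + 3y_2 - y_3 = 0. When this holds, K y = u (v·y) = 0, so (I - K) y = y and x = y is a particular solution; the full solution set is the line x = y + c·u = y + c·(1, -1, -1), c ∈ C.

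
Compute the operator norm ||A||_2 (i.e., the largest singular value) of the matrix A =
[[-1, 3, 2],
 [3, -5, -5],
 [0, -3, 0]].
||A||_2 ≈ 8.7687 (= sqrt(largest eigenvalue of A^T A))

||A||_2 = sigma_max(A) = sqrt(lambda_max(A^T A)). Form the symmetric matrix M = A^T A =
[[10, -18, -17],
 [-18, 43, 31],
 [-17, 31, 29]].
Its characteristic polynomial (trace, sum of principal 2x2 minors, determinant of M give the coefficients) is
  p(λ) = det(λ I - M) = λ^3 - 82λ^2 + 393λ - 9.
No integer candidate from the rational root theorem (±divisors of 9) is a root, so the roots are irrational. The cubic discriminant is Δ = 781090425 > 0, so there are three distinct real roots. p(0) = -9 and p(1) = 303 have opposite signs, so a root lies in (0, 1); Newton's method refines it to λ ≈ 0.023. p(5) = 31 and p(6) = -387 have opposite signs, so a root lies in (5, 6); Newton's method refines it to λ ≈ 5.0866. p(76) = -4797 and p(77) = 607 have opposite signs, so a root lies in (76, 77); Newton's method refines it to λ ≈ 76.8903. Check (Vieta): the three roots sum to 82, matching tr M = 82.
So the eigenvalues of A^T A are ≈ 0.023, 5.0866, 76.8903 (all ≥ 0, as they must be for A^T A). The largest is λ_max ≈ 76.8903, hence ||A||_2 = sqrt(λ_max) ≈ 8.7687.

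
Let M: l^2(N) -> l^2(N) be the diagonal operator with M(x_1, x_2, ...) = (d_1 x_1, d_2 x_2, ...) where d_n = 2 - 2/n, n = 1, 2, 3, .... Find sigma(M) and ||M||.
sigma(M) = {2 - 2/n : n ≥ 1} ∪ {2}; ||M|| = 2

A bounded diagonal operator on l^2 with diagonal entries d_n has spectrum equal to the closure of {d_n : n ≥ 1}: every d_n is an eigenvalue (with eigenvector e_n), so {d_n} ⊂ sigma(M); the spectrum is closed, so its closure is too; and for lambda not in the closure, (M - lambda I) has bounded inverse (the diagonal entries 1/(d_n - lambda) are bounded). For our sequence d_n = 2 - 2/n, n = 1, 2, 3, ...:
  - {d_n} = {2 - 2/n : n ≥ 1}; the only limit point is 2
  - closure = {2 - 2/n : n ≥ 1} ∪ {2}
For the norm: a diagonal operator has ||M|| = sup_n |d_n|. Here d_n = 2 - 2/n increases monotonically from d_1 = 0 toward 2, with all terms in [0, 2); so sup_n |d_n| = 2 (the supremum is the limit, not attained). So ||M|| = 2.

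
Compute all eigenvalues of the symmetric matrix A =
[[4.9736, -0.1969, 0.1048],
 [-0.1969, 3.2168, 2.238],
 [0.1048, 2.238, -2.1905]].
sigma(A) ≈ {-3, 4, 5}

A is real symmetric, so its spectrum consists of real eigenvalues. Expanding the characteristic polynomial of the displayed matrix gives
  det(λ I - A) = p(λ) = λ^3 + (-6)λ^2 + (-7)λ + (60).
Solving p(λ) = 0 yields eigenvalues ≈ -3, 4, 5. (A is shown rounded to 4 decimals, so these recover the underlying integer eigenvalues to within that precision.)
Verification: the trace of A = 6 equals the sum of eigenvalues 6, and det(A) ≈ -59.9997 matches the eigenvalue product -60.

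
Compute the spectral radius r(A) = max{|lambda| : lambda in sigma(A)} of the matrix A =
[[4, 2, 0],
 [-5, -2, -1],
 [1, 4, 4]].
r(A) ≈ 3.8474

The eigenvalues of A are the roots of its characteristic polynomial. With M = A (coefficients from the trace, the sum of principal 2x2 minors, and det A):
  p(λ) = det(λ I - M) = λ^3 - 6λ^2 + 14λ - 22.
No integer candidate from the rational root theorem (±divisors of 22) is a root, so the roots are irrational. The cubic discriminant is Δ = -2732 < 0, so there is one real root and a complex-conjugate pair. p(3) = -7 and p(4) = 2 have opposite signs, so a root lies in (3, 4); Newton's method refines it to λ ≈ 3.8474. Dividing out (λ - (3.8474)) leaves approximately λ^2 - 2.1526λ + 5.7181. For λ^2 - 2.1526λ + 5.7181 the discriminant is -18.2389. It is negative, so the remaining roots are the complex-conjugate pair λ ≈ 1.0763 ± 2.1353i. Their product equals the constant term, so |λ|^2 ≈ 5.7181 and |λ| ≈ 2.3913.
Thus the eigenvalues (to 4 decimals) are 3.8474 (modulus 3.8474); 1.0763 ± 2.1353i (modulus 2.3913). The spectral radius is the largest modulus: r(A) ≈ 3.8474. (Cross-check: r(A) ≤ ||A||_2 ≈ 7.9756; equality holds whenever A is normal, though it can also hold for some non-normal A.)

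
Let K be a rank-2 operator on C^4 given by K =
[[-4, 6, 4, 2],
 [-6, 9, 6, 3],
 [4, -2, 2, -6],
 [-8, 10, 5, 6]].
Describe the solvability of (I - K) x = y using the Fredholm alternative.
(I - K) is invertible (det(I - K) = 52 ≠ 0), so for every y in C^4 the equation (I - K) x = y has a unique solution.

K has rank 2 and factors as K = U V^T = u1 v1^T + u2 v2^T with u1 = (0, 0, 2, -1), v1 = (2, -1, 1, -3), u2 = (-2, -3, 0, -3), v2 = (2, -3, -2, -1) (multiplying out reproduces the displayed K). The nonzero eigenvalues of U V^T coincide with those of the 2 x 2 matrix G = V^T U = [[v1·u1, v1·u2], [v2·u1, v2·u2]] = [[5, 8], [-3, 8]], and by the Sylvester determinant identity det(I_4 - U V^T) = det(I_2 - V^T U) = det([[-4, -8], [3, -7]]) = (-4)(-7) - (-8)(3) = 52. (Direct check: I - K =
[[5, -6, -4, -2],
 [6, -8, -6, -3],
 [-4, 2, -1, 6],
 [8, -10, -5, -5]]
has determinant 52.) The finite-dimensional Fredholm alternative says: either (I - K) is invertible, or ker(I - K) ≠ {0} and then range(I - K) = ker((I - K)^*)^⊥, with dim ker(I - K) = dim ker((I - K)^*). Since det(I - K) ≠ 0, 1 is not an eigenvalue of K and ker(I - K) = {0}, so we are in the first case: for every y there is a unique x = (I - K)^(-1) y. (Explicitly, by the Woodbury identity, (I - U V^T)^(-1) = I + U (I_2 - G)^(-1) V^T.)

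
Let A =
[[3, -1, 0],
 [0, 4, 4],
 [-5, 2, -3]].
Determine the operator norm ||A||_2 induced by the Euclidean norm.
||A||_2 ≈ 6.8037 (= sqrt(largest eigenvalue of A^T A))

||A||_2 = sigma_max(A) = sqrt(lambda_max(A^T A)). Form the symmetric matrix M = A^T A =
[[34, -13, 15],
 [-13, 21, 10],
 [15, 10, 25]].
Its characteristic polynomial (trace, sum of principal 2x2 minors, determinant of M give the coefficients) is
  p(λ) = det(λ I - M) = λ^3 - 80λ^2 + 1595λ - 1600.
No integer candidate from the rational root theorem (±divisors of 1600) is a root, so the roots are irrational. The cubic discriminant is Δ = 379840500 > 0, so there are three distinct real roots. p(1) = -84 and p(2) = 1278 have opposite signs, so a root lies in (1, 2); Newton's method refines it to λ ≈ 1.0586. p(32) = 288 and p(33) = -148 have opposite signs, so a root lies in (32, 33); Newton's method refines it to λ ≈ 32.6514. p(46) = -174 and p(47) = 468 have opposite signs, so a root lies in (46, 47); Newton's method refines it to λ ≈ 46.29. Check (Vieta): the three roots sum to 80, matching tr M = 80.
So the eigenvalues of A^T A are ≈ 1.0586, 32.6514, 46.29 (all ≥ 0, as they must be for A^T A). The largest is λ_max ≈ 46.29, hence ||A||_2 = sqrt(λ_max) ≈ 6.8037.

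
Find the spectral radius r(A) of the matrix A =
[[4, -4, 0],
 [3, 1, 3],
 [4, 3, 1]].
r(A) ≈ 5.5149

The eigenvalues of A are the roots of its characteristic polynomial. With M = A (coefficients from the trace, the sum of principal 2x2 minors, and det A):
  p(λ) = det(λ I - M) = λ^3 - 6λ^2 + 12λ + 68.
No integer candidate from the rational root theorem (±divisors of 68) is a root, so the roots are irrational. The cubic discriminant is Δ = -155952 < 0, so there is one real root and a complex-conjugate pair. p(-3) = -49 and p(-2) = 12 have opposite signs, so a root lies in (-3, -2); Newton's method refines it to λ ≈ -2.2358. Dividing out (λ - (-2.2358)) leaves approximately λ^2 - 8.2358λ + 30.4138. For λ^2 - 8.2358λ + 30.4138 the discriminant is -53.8266. It is negative, so the remaining roots are the complex-conjugate pair λ ≈ 4.1179 ± 3.6683i. Their product equals the constant term, so |λ|^2 ≈ 30.4138 and |λ| ≈ 5.5149.
Thus the eigenvalues (to 4 decimals) are -2.2358 (modulus 2.2358); 4.1179 ± 3.6683i (modulus 5.5149). The spectral radius is the largest modulus: r(A) ≈ 5.5149. (Cross-check: r(A) ≤ ||A||_2 ≈ 6.7672; equality holds whenever A is normal, though it can also hold for some non-normal A.)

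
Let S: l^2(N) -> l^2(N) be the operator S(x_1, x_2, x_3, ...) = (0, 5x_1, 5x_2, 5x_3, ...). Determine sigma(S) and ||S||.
sigma(S) = closed disk {z in C : |z| ≤ 5}; ||S|| = 5

Note S = 5·U where U is the unit right shift (U x)_k = x_{k-1} (with x_0 := 0); so ||S|| = 5||U|| and sigma(S) = 5·sigma(U). ||S x||^2 = sum_{k≥1} |5x_k|^2 = 25||x||^2, so ||S|| = 5 and sigma(S) ⊂ {|z| ≤ 5}. For any |lambda| < 5, the equation (S - lambda I) x = 0 forces x_1 = 0, then 5x_k = lambda x_{k+1} ⇒ x = 0, so S has no eigenvalues. But (S - lambda I) is not surjective for |lambda| < 5: solving (S - lambda I) x = e_1 would require x_n proportional to (lambda/5)^(-n), which is not in l^2. So every |lambda| < 5 lies in the residual spectrum. The boundary |lambda| = 5 is in the approximate point spectrum (the spectrum is closed). Hence sigma(S) is the closed disk of radius 5.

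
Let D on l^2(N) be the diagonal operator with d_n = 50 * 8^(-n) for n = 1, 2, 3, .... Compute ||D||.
||D|| = 25/4 (attained at n = 1)

For D diagonal, ||D|| = sup_n |d_n|. The sequence d_n = 50 * 8^(-n) is positive and strictly decreasing (ratio 8^(-1) < 1), so the supremum is d_1 = 50/8 = 25/4. Hence ||D|| = 25/4.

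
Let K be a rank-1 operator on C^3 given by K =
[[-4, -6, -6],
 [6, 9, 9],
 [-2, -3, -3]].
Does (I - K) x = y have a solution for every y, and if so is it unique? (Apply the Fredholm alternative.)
(I - K) is invertible (det(I - K) = -1 ≠ 0), so for every y in C^3 the equation (I - K) x = y has a unique solution.

K has rank 1, so it is an outer product K = u v^T: every row of K is a multiple of one row vector. Reading off the entries, u = (-2, 3, -1) and v = (2, 3, 3) (row i of K equals u_i·v^T). A rank-one matrix u v^T satisfies K u = u (v·u) and kills the (2)-dimensional subspace v^⊥, so its characteristic polynomial is lambda^2 (lambda - v·u) with v·u = tr K = 2. Hence the eigenvalues of I - K are 1 (multiplicity 2) and 1 - (2) = -1, so det(I - K) = -1. (Direct check: I - K =
[[5, 6, 6],
 [-6, -8, -9],
 [2, 3, 4]]
has determinant -1.) The finite-dimensional Fredholm alternative says: either (I - K) is invertible, or ker(I - K) ≠ {0} and then range(I - K) = ker((I - K)^*)^⊥, with dim ker(I - K) = dim ker((I - K)^*). Since det(I - K) ≠ 0, 1 is not an eigenvalue of K and ker(I - K) = {0}, so we are in the first case: for every y there is a unique x = (I - K)^(-1) y. Explicitly, by the Sherman–Morrison formula, (I - u v^T)^(-1) = I + u v^T/(1 - v·u), i.e. (I - K)^(-1) = I - K.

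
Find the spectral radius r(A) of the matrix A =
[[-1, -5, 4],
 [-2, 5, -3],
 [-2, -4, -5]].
r(A) ≈ 7.0808

The eigenvalues of A are the roots of its characteristic polynomial. With M = A (coefficients from the trace, the sum of principal 2x2 minors, and det A):
  p(λ) = det(λ I - M) = λ^3 + λ^2 - 39λ - 129.
No integer candidate from the rational root theorem (±divisors of 129) is a root, so the roots are irrational. The cubic discriminant is Δ = -119436 < 0, so there is one real root and a complex-conjugate pair. p(7) = -10 and p(8) = 135 have opposite signs, so a root lies in (7, 8); Newton's method refines it to λ ≈ 7.0808. Dividing out (λ - (7.0808)) leaves approximately λ^2 + 8.0808λ + 18.2183. For λ^2 + 8.0808λ + 18.2183 the discriminant is -7.5742. It is negative, so the remaining roots are the complex-conjugate pair λ ≈ -4.0404 ± 1.3761i. Their product equals the constant term, so |λ|^2 ≈ 18.2183 and |λ| ≈ 4.2683.
Thus the eigenvalues (to 4 decimals) are 7.0808 (modulus 7.0808); -4.0404 ± 1.3761i (modulus 4.2683). The spectral radius is the largest modulus: r(A) ≈ 7.0808. (Cross-check: r(A) ≤ ||A||_2 ≈ 8.6723; equality holds whenever A is normal, though it can also hold for some non-normal A.)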